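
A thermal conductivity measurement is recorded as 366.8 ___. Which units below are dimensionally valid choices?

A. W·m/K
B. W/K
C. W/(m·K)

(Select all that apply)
C

thermal conductivity has SI base units: kg * m / (s^3 * K)

Checking each option against kg * m / (s^3 * K):
  A. W·m/K: ✗ does not match
  B. W/K: ✗ does not match
  C. W/(m·K): ✓ matches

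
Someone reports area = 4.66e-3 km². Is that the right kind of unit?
Yes

area has SI base units: m^2
km² reduces to the same SI base units, so it is a valid unit for area.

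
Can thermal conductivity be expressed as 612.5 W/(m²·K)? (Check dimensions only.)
No

thermal conductivity has SI base units: kg * m / (s^3 * K)
W/(m²·K) does NOT reduce to kg * m / (s^3 * K); a valid unit for thermal conductivity would be e.g. W/(m·K).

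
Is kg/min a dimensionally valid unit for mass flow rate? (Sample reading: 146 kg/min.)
Yes

mass flow rate has SI base units: kg / s
kg/min reduces to the same SI base units, so it is a valid unit for mass flow rate.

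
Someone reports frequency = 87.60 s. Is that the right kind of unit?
No

frequency has SI base units: 1 / s
s does NOT reduce to 1 / s; a valid unit for frequency would be e.g. Hz.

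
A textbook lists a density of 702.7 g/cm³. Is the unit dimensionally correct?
Yes

density has SI base units: kg / m^3
g/cm³ reduces to the same SI base units, so it is a valid unit for density.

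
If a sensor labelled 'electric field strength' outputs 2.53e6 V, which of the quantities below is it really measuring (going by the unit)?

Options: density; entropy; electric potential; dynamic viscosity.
electric potential

electric field strength should have units dimensionally equivalent to kg * m / (A * s^3) (e.g. V/m).
The given unit 'V' reduces to kg * m^2 / (A * s^3). Of the listed options, that is the dimensionality of electric potential.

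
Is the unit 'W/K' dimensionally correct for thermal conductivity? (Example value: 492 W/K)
No

thermal conductivity has SI base units: kg * m / (s^3 * K)
W/K does NOT reduce to kg * m / (s^3 * K); a valid unit for thermal conductivity would be e.g. W/(m·K).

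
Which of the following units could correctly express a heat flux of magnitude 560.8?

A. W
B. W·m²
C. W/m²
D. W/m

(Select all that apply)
C

heat flux has SI base units: kg / s^3

Checking each option against kg / s^3:
  A. W: ✗ does not match
  B. W·m²: ✗ does not match
  C. W/m²: ✓ matches
  D. W/m: ✗ does not match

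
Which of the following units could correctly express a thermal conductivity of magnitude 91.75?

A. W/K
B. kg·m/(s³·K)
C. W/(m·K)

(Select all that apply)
B, C

thermal conductivity has SI base units: kg * m / (s^3 * K)

Checking each option against kg * m / (s^3 * K):
  A. W/K: ✗ does not match
  B. kg·m/(s³·K): ✓ matches
  C. W/(m·K): ✓ matches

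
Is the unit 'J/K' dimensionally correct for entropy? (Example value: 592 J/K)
Yes

entropy has SI base units: kg * m^2 / (s^2 * K)
J/K reduces to the same SI base units, so it is a valid unit for entropy.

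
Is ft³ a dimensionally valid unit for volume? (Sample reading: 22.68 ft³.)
Yes

volume has SI base units: m^3
ft³ reduces to the same SI base units, so it is a valid unit for volume.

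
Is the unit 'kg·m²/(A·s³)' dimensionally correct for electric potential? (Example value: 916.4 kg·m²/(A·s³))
Yes

electric potential has SI base units: kg * m^2 / (A * s^3)
kg·m²/(A·s³) reduces to the same SI base units, so it is a valid unit for electric potential.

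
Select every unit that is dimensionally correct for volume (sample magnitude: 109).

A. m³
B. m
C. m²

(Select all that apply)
A

volume has SI base units: m^3

Checking each option against m^3:
  A. m³: ✓ matches
  B. m: ✗ does not match
  C. m²: ✗ does not match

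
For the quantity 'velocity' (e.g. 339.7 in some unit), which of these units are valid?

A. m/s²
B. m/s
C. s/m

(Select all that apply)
B

velocity has SI base units: m / s

Checking each option against m / s:
  A. m/s²: ✗ does not match
  B. m/s: ✓ matches
  C. s/m: ✗ does not match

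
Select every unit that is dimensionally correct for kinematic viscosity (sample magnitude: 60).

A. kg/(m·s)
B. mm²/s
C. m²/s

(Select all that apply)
B, C

kinematic viscosity has SI base units: m^2 / s

Checking each option against m^2 / s:
  A. kg/(m·s): ✗ does not match
  B. mm²/s: ✓ matches
  C. m²/s: ✓ matches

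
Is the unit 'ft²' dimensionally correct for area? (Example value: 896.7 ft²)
Yes

area has SI base units: m^2
ft² reduces to the same SI base units, so it is a valid unit for area.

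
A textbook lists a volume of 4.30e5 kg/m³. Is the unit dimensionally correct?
No

volume has SI base units: m^3
kg/m³ does NOT reduce to m^3; a valid unit for volume would be e.g. m³.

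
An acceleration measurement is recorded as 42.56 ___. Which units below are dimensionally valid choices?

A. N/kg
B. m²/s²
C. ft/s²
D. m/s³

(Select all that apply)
A, C

acceleration has SI base units: m / s^2

Checking each option against m / s^2:
  A. N/kg: ✓ matches
  B. m²/s²: ✗ does not match
  C. ft/s²: ✓ matches
  D. m/s³: ✗ does not match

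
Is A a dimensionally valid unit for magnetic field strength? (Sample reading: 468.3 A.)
No

magnetic field strength has SI base units: A / m
A does NOT reduce to A / m; a valid unit for magnetic field strength would be e.g. A/m.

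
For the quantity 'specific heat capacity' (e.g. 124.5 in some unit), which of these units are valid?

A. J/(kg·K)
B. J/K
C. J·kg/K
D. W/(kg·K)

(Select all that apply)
A

specific heat capacity has SI base units: m^2 / (s^2 * K)

Checking each option against m^2 / (s^2 * K):
  A. J/(kg·K): ✓ matches
  B. J/K: ✗ does not match
  C. J·kg/K: ✗ does not match
  D. W/(kg·K): ✗ does not match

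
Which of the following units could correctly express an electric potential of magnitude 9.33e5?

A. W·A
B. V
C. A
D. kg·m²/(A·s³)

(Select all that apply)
B, D

electric potential has SI base units: kg * m^2 / (A * s^3)

Checking each option against kg * m^2 / (A * s^3):
  A. W·A: ✗ does not match
  B. V: ✓ matches
  C. A: ✗ does not match
  D. kg·m²/(A·s³): ✓ matches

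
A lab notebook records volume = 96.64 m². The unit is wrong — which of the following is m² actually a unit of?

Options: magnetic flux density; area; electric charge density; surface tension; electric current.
area

volume should have units dimensionally equivalent to m^3 (e.g. m³).
The given unit 'm²' reduces to m^2. Of the listed options, that is the dimensionality of area.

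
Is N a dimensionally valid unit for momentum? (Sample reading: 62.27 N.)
No

momentum has SI base units: kg * m / s
N does NOT reduce to kg * m / s; a valid unit for momentum would be e.g. kg·m/s.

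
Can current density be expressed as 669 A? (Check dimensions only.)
No

current density has SI base units: A / m^2
A does NOT reduce to A / m^2; a valid unit for current density would be e.g. A/m².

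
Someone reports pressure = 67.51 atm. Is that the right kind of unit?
Yes

pressure has SI base units: kg / (m * s^2)
atm reduces to the same SI base units, so it is a valid unit for pressure.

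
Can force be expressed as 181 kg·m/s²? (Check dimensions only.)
Yes

force has SI base units: kg * m / s^2
kg·m/s² reduces to the same SI base units, so it is a valid unit for force.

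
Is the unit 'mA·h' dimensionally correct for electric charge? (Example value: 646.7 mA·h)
Yes

electric charge has SI base units: A * s
mA·h reduces to the same SI base units, so it is a valid unit for electric charge.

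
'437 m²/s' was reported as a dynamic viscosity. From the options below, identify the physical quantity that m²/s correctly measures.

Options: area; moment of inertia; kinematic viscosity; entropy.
kinematic viscosity

dynamic viscosity should have units dimensionally equivalent to kg / (m * s) (e.g. Pa·s).
The given unit 'm²/s' reduces to m^2 / s. Of the listed options, that is the dimensionality of kinematic viscosity.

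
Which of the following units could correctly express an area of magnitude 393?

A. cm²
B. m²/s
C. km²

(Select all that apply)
A, C

area has SI base units: m^2

Checking each option against m^2:
  A. cm²: ✓ matches
  B. m²/s: ✗ does not match
  C. km²: ✓ matches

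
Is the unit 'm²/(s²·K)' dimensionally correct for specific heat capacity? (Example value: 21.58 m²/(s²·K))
Yes

specific heat capacity has SI base units: m^2 / (s^2 * K)
m²/(s²·K) reduces to the same SI base units, so it is a valid unit for specific heat capacity.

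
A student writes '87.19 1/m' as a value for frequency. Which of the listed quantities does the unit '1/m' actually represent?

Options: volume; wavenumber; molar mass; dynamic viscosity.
wavenumber

frequency should have units dimensionally equivalent to 1 / s (e.g. Hz).
The given unit '1/m' reduces to 1 / m. Of the listed options, that is the dimensionality of wavenumber.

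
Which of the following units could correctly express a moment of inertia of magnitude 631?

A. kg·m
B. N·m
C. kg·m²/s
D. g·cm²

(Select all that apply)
D

moment of inertia has SI base units: kg * m^2

Checking each option against kg * m^2:
  A. kg·m: ✗ does not match
  B. N·m: ✗ does not match
  C. kg·m²/s: ✗ does not match
  D. g·cm²: ✓ matches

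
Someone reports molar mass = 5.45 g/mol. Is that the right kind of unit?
Yes

molar mass has SI base units: kg / mol
g/mol reduces to the same SI base units, so it is a valid unit for molar mass.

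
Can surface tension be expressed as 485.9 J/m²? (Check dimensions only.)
Yes

surface tension has SI base units: kg / s^2
J/m² reduces to the same SI base units, so it is a valid unit for surface tension.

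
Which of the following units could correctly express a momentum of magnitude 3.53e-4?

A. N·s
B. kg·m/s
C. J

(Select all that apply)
A, B

momentum has SI base units: kg * m / s

Checking each option against kg * m / s:
  A. N·s: ✓ matches
  B. kg·m/s: ✓ matches
  C. J: ✗ does not match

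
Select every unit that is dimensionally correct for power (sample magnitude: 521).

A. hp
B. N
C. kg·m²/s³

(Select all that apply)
A, C

power has SI base units: kg * m^2 / s^3

Checking each option against kg * m^2 / s^3:
  A. hp: ✓ matches
  B. N: ✗ does not match
  C. kg·m²/s³: ✓ matches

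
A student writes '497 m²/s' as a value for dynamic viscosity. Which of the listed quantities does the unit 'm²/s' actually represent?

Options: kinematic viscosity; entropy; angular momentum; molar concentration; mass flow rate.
kinematic viscosity

dynamic viscosity should have units dimensionally equivalent to kg / (m * s) (e.g. Pa·s).
The given unit 'm²/s' reduces to m^2 / s. Of the listed options, that is the dimensionality of kinematic viscosity.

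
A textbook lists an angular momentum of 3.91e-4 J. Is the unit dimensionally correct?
No

angular momentum has SI base units: kg * m^2 / s
J does NOT reduce to kg * m^2 / s; a valid unit for angular momentum would be e.g. kg·m²/s.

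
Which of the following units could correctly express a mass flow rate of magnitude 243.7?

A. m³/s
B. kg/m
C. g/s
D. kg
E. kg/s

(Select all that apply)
C, E

mass flow rate has SI base units: kg / s

Checking each option against kg / s:
  A. m³/s: ✗ does not match
  B. kg/m: ✗ does not match
  C. g/s: ✓ matches
  D. kg: ✗ does not match
  E. kg/s: ✓ matches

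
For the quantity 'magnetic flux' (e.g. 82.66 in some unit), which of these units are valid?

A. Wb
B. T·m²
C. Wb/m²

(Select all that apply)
A, B

magnetic flux has SI base units: kg * m^2 / (A * s^2)

Checking each option against kg * m^2 / (A * s^2):
  A. Wb: ✓ matches
  B. T·m²: ✓ matches
  C. Wb/m²: ✗ does not match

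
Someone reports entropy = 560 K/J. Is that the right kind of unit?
No

entropy has SI base units: kg * m^2 / (s^2 * K)
K/J does NOT reduce to kg * m^2 / (s^2 * K); a valid unit for entropy would be e.g. J/K.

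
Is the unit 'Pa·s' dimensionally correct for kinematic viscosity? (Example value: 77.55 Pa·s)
No

kinematic viscosity has SI base units: m^2 / s
Pa·s does NOT reduce to m^2 / s; a valid unit for kinematic viscosity would be e.g. m²/s.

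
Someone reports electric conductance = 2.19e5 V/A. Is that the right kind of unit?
No

electric conductance has SI base units: A^2 * s^3 / (kg * m^2)
V/A does NOT reduce to A^2 * s^3 / (kg * m^2); a valid unit for electric conductance would be e.g. S.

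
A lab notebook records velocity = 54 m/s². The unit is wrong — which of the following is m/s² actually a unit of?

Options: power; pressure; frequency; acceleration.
acceleration

velocity should have units dimensionally equivalent to m / s (e.g. m/s).
The given unit 'm/s²' reduces to m / s^2. Of the listed options, that is the dimensionality of acceleration.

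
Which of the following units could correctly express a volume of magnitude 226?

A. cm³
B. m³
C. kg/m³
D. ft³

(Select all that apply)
A, B, D

volume has SI base units: m^3

Checking each option against m^3:
  A. cm³: ✓ matches
  B. m³: ✓ matches
  C. kg/m³: ✗ does not match
  D. ft³: ✓ matches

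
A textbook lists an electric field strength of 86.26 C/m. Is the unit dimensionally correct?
No

electric field strength has SI base units: kg * m / (A * s^3)
C/m does NOT reduce to kg * m / (A * s^3); a valid unit for electric field strength would be e.g. V/m.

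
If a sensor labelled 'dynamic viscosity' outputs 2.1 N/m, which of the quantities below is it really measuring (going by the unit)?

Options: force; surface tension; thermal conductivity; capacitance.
surface tension

dynamic viscosity should have units dimensionally equivalent to kg / (m * s) (e.g. Pa·s).
The given unit 'N/m' reduces to kg / s^2. Of the listed options, that is the dimensionality of surface tension.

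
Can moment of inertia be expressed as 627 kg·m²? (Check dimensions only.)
Yes

moment of inertia has SI base units: kg * m^2
kg·m² reduces to the same SI base units, so it is a valid unit for moment of inertia.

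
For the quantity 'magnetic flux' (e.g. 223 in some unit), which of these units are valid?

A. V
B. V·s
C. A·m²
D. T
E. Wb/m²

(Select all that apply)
B

magnetic flux has SI base units: kg * m^2 / (A * s^2)

Checking each option against kg * m^2 / (A * s^2):
  A. V: ✗ does not match
  B. V·s: ✓ matches
  C. A·m²: ✗ does not match
  D. T: ✗ does not match
  E. Wb/m²: ✗ does not match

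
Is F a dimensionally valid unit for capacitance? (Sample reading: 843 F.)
Yes

capacitance has SI base units: A^2 * s^4 / (kg * m^2)
F reduces to the same SI base units, so it is a valid unit for capacitance.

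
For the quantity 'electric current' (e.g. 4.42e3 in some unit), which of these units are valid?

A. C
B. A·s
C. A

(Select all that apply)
C

electric current has SI base units: A

Checking each option against A:
  A. C: ✗ does not match
  B. A·s: ✗ does not match
  C. A: ✓ matches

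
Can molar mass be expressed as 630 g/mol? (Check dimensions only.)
Yes

molar mass has SI base units: kg / mol
g/mol reduces to the same SI base units, so it is a valid unit for molar mass.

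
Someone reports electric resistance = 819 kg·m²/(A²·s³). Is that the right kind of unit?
Yes

electric resistance has SI base units: kg * m^2 / (A^2 * s^3)
kg·m²/(A²·s³) reduces to the same SI base units, so it is a valid unit for electric resistance.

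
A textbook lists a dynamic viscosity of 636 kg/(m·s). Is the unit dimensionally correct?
Yes

dynamic viscosity has SI base units: kg / (m * s)
kg/(m·s) reduces to the same SI base units, so it is a valid unit for dynamic viscosity.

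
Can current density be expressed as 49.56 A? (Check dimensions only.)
No

current density has SI base units: A / m^2
A does NOT reduce to A / m^2; a valid unit for current density would be e.g. A/m².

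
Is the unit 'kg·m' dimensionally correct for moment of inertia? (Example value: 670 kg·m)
No

moment of inertia has SI base units: kg * m^2
kg·m does NOT reduce to kg * m^2; a valid unit for moment of inertia would be e.g. kg·m².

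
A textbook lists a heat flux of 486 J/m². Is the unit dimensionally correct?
No

heat flux has SI base units: kg / s^3
J/m² does NOT reduce to kg / s^3; a valid unit for heat flux would be e.g. W/m².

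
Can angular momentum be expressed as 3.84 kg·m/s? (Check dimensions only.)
No

angular momentum has SI base units: kg * m^2 / s
kg·m/s does NOT reduce to kg * m^2 / s; a valid unit for angular momentum would be e.g. kg·m²/s.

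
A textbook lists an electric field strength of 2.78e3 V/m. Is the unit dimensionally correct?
Yes

electric field strength has SI base units: kg * m / (A * s^3)
V/m reduces to the same SI base units, so it is a valid unit for electric field strength.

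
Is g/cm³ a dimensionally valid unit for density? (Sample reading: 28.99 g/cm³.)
Yes

density has SI base units: kg / m^3
g/cm³ reduces to the same SI base units, so it is a valid unit for density.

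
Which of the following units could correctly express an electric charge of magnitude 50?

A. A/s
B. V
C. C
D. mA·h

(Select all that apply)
C, D

electric charge has SI base units: A * s

Checking each option against A * s:
  A. A/s: ✗ does not match
  B. V: ✗ does not match
  C. C: ✓ matches
  D. mA·h: ✓ matches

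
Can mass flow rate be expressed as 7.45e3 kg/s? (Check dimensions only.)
Yes

mass flow rate has SI base units: kg / s
kg/s reduces to the same SI base units, so it is a valid unit for mass flow rate.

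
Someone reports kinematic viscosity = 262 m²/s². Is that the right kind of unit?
No

kinematic viscosity has SI base units: m^2 / s
m²/s² does NOT reduce to m^2 / s; a valid unit for kinematic viscosity would be e.g. m²/s.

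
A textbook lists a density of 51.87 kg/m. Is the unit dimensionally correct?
No

density has SI base units: kg / m^3
kg/m does NOT reduce to kg / m^3; a valid unit for density would be e.g. kg/m³.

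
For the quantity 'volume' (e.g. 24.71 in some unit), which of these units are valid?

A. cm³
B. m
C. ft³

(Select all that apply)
A, C

volume has SI base units: m^3

Checking each option against m^3:
  A. cm³: ✓ matches
  B. m: ✗ does not match
  C. ft³: ✓ matches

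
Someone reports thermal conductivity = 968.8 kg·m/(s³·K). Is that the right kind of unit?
Yes

thermal conductivity has SI base units: kg * m / (s^3 * K)
kg·m/(s³·K) reduces to the same SI base units, so it is a valid unit for thermal conductivity.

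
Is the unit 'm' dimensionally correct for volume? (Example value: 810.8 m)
No

volume has SI base units: m^3
m does NOT reduce to m^3; a valid unit for volume would be e.g. m³.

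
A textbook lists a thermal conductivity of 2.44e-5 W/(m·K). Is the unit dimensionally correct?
Yes

thermal conductivity has SI base units: kg * m / (s^3 * K)
W/(m·K) reduces to the same SI base units, so it is a valid unit for thermal conductivity.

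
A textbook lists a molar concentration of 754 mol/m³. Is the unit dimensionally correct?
Yes

molar concentration has SI base units: mol / m^3
mol/m³ reduces to the same SI base units, so it is a valid unit for molar concentration.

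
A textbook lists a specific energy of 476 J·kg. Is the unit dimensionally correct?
No

specific energy has SI base units: m^2 / s^2
J·kg does NOT reduce to m^2 / s^2; a valid unit for specific energy would be e.g. J/kg.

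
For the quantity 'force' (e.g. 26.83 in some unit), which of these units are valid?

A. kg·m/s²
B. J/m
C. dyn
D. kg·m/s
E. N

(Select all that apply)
A, B, C, E

force has SI base units: kg * m / s^2

Checking each option against kg * m / s^2:
  A. kg·m/s²: ✓ matches
  B. J/m: ✓ matches
  C. dyn: ✓ matches
  D. kg·m/s: ✗ does not match
  E. N: ✓ matches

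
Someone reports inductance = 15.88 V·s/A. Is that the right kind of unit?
Yes

inductance has SI base units: kg * m^2 / (A^2 * s^2)
V·s/A reduces to the same SI base units, so it is a valid unit for inductance.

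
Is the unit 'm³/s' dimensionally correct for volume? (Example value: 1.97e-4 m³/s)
No

volume has SI base units: m^3
m³/s does NOT reduce to m^3; a valid unit for volume would be e.g. m³.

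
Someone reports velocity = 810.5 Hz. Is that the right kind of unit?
No

velocity has SI base units: m / s
Hz does NOT reduce to m / s; a valid unit for velocity would be e.g. m/s.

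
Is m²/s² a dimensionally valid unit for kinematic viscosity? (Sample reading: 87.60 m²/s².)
No

kinematic viscosity has SI base units: m^2 / s
m²/s² does NOT reduce to m^2 / s; a valid unit for kinematic viscosity would be e.g. m²/s.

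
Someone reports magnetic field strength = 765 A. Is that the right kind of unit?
No

magnetic field strength has SI base units: A / m
A does NOT reduce to A / m; a valid unit for magnetic field strength would be e.g. A/m.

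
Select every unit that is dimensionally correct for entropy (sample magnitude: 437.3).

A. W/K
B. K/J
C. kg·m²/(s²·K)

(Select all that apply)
C

entropy has SI base units: kg * m^2 / (s^2 * K)

Checking each option against kg * m^2 / (s^2 * K):
  A. W/K: ✗ does not match
  B. K/J: ✗ does not match
  C. kg·m²/(s²·K): ✓ matches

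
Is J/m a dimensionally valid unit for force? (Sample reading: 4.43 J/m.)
Yes

force has SI base units: kg * m / s^2
J/m reduces to the same SI base units, so it is a valid unit for force.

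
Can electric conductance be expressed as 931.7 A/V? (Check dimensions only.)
Yes

electric conductance has SI base units: A^2 * s^3 / (kg * m^2)
A/V reduces to the same SI base units, so it is a valid unit for electric conductance.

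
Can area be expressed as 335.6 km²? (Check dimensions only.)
Yes

area has SI base units: m^2
km² reduces to the same SI base units, so it is a valid unit for area.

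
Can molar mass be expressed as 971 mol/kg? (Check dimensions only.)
No

molar mass has SI base units: kg / mol
mol/kg does NOT reduce to kg / mol; a valid unit for molar mass would be e.g. kg/mol.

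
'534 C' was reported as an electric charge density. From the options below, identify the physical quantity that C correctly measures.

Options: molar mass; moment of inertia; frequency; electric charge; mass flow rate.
electric charge

electric charge density should have units dimensionally equivalent to A * s / m^3 (e.g. C/m³).
The given unit 'C' reduces to A * s. Of the listed options, that is the dimensionality of electric charge.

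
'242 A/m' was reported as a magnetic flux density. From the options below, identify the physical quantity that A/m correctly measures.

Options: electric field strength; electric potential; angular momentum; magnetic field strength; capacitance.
magnetic field strength

magnetic flux density should have units dimensionally equivalent to kg / (A * s^2) (e.g. T).
The given unit 'A/m' reduces to A / m. Of the listed options, that is the dimensionality of magnetic field strength.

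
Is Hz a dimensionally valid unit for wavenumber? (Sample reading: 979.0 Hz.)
No

wavenumber has SI base units: 1 / m
Hz does NOT reduce to 1 / m; a valid unit for wavenumber would be e.g. 1/m.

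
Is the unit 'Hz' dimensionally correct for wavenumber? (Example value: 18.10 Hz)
No

wavenumber has SI base units: 1 / m
Hz does NOT reduce to 1 / m; a valid unit for wavenumber would be e.g. 1/m.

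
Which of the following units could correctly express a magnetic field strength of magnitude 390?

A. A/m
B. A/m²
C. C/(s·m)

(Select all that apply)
A, C

magnetic field strength has SI base units: A / m

Checking each option against A / m:
  A. A/m: ✓ matches
  B. A/m²: ✗ does not match
  C. C/(s·m): ✓ matches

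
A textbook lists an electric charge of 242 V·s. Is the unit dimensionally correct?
No

electric charge has SI base units: A * s
V·s does NOT reduce to A * s; a valid unit for electric charge would be e.g. C.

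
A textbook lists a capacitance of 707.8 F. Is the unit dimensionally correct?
Yes

capacitance has SI base units: A^2 * s^4 / (kg * m^2)
F reduces to the same SI base units, so it is a valid unit for capacitance.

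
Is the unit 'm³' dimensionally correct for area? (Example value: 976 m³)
No

area has SI base units: m^2
m³ does NOT reduce to m^2; a valid unit for area would be e.g. m².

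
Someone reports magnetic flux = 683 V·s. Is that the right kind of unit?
Yes

magnetic flux has SI base units: kg * m^2 / (A * s^2)
V·s reduces to the same SI base units, so it is a valid unit for magnetic flux.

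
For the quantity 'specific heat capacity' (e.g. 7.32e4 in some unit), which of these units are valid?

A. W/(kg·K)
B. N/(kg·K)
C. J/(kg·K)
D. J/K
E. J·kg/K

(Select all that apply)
C

specific heat capacity has SI base units: m^2 / (s^2 * K)

Checking each option against m^2 / (s^2 * K):
  A. W/(kg·K): ✗ does not match
  B. N/(kg·K): ✗ does not match
  C. J/(kg·K): ✓ matches
  D. J/K: ✗ does not match
  E. J·kg/K: ✗ does not match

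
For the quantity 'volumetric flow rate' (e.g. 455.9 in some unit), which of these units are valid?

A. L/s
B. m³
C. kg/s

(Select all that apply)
A

volumetric flow rate has SI base units: m^3 / s

Checking each option against m^3 / s:
  A. L/s: ✓ matches
  B. m³: ✗ does not match
  C. kg/s: ✗ does not match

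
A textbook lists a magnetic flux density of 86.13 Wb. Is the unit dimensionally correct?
No

magnetic flux density has SI base units: kg / (A * s^2)
Wb does NOT reduce to kg / (A * s^2); a valid unit for magnetic flux density would be e.g. T.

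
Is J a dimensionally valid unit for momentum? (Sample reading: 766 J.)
No

momentum has SI base units: kg * m / s
J does NOT reduce to kg * m / s; a valid unit for momentum would be e.g. kg·m/s.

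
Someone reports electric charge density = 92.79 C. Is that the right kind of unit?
No

electric charge density has SI base units: A * s / m^3
C does NOT reduce to A * s / m^3; a valid unit for electric charge density would be e.g. C/m³.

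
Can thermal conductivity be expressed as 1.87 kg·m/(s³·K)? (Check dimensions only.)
Yes

thermal conductivity has SI base units: kg * m / (s^3 * K)
kg·m/(s³·K) reduces to the same SI base units, so it is a valid unit for thermal conductivity.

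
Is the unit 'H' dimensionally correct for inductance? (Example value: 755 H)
Yes

inductance has SI base units: kg * m^2 / (A^2 * s^2)
H reduces to the same SI base units, so it is a valid unit for inductance.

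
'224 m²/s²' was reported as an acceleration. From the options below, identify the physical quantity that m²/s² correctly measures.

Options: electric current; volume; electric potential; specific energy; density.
specific energy

acceleration should have units dimensionally equivalent to m / s^2 (e.g. m/s²).
The given unit 'm²/s²' reduces to m^2 / s^2. Of the listed options, that is the dimensionality of specific energy.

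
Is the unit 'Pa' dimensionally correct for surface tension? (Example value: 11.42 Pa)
No

surface tension has SI base units: kg / s^2
Pa does NOT reduce to kg / s^2; a valid unit for surface tension would be e.g. N/m.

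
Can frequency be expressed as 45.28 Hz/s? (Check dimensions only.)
No

frequency has SI base units: 1 / s
Hz/s does NOT reduce to 1 / s; a valid unit for frequency would be e.g. Hz.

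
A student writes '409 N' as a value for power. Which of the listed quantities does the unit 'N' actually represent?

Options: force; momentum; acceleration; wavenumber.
force

power should have units dimensionally equivalent to kg * m^2 / s^3 (e.g. W).
The given unit 'N' reduces to kg * m / s^2. Of the listed options, that is the dimensionality of force.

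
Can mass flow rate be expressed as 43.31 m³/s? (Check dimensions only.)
No

mass flow rate has SI base units: kg / s
m³/s does NOT reduce to kg / s; a valid unit for mass flow rate would be e.g. kg/s.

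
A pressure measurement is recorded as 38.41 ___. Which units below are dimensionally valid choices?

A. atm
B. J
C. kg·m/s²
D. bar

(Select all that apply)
A, D

pressure has SI base units: kg / (m * s^2)

Checking each option against kg / (m * s^2):
  A. atm: ✓ matches
  B. J: ✗ does not match
  C. kg·m/s²: ✗ does not match
  D. bar: ✓ matches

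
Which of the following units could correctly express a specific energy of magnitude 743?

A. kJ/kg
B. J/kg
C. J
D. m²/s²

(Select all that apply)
A, B, D

specific energy has SI base units: m^2 / s^2

Checking each option against m^2 / s^2:
  A. kJ/kg: ✓ matches
  B. J/kg: ✓ matches
  C. J: ✗ does not match
  D. m²/s²: ✓ matches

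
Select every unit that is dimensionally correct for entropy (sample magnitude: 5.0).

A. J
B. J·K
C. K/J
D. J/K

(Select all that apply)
D

entropy has SI base units: kg * m^2 / (s^2 * K)

Checking each option against kg * m^2 / (s^2 * K):
  A. J: ✗ does not match
  B. J·K: ✗ does not match
  C. K/J: ✗ does not match
  D. J/K: ✓ matches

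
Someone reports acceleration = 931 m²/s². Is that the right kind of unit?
No

acceleration has SI base units: m / s^2
m²/s² does NOT reduce to m / s^2; a valid unit for acceleration would be e.g. m/s².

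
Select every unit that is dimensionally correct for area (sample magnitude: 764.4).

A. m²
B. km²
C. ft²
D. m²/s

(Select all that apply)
A, B, C

area has SI base units: m^2

Checking each option against m^2:
  A. m²: ✓ matches
  B. km²: ✓ matches
  C. ft²: ✓ matches
  D. m²/s: ✗ does not match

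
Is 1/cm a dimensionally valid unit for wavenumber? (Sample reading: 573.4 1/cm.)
Yes

wavenumber has SI base units: 1 / m
1/cm reduces to the same SI base units, so it is a valid unit for wavenumber.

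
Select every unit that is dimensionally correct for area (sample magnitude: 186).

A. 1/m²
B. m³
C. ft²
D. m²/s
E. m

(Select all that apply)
C

area has SI base units: m^2

Checking each option against m^2:
  A. 1/m²: ✗ does not match
  B. m³: ✗ does not match
  C. ft²: ✓ matches
  D. m²/s: ✗ does not match
  E. m: ✗ does not match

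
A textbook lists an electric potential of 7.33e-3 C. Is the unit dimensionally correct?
No

electric potential has SI base units: kg * m^2 / (A * s^3)
C does NOT reduce to kg * m^2 / (A * s^3); a valid unit for electric potential would be e.g. V.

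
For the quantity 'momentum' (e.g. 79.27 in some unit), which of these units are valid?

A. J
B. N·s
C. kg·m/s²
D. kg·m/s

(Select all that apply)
B, D

momentum has SI base units: kg * m / s

Checking each option against kg * m / s:
  A. J: ✗ does not match
  B. N·s: ✓ matches
  C. kg·m/s²: ✗ does not match
  D. kg·m/s: ✓ matches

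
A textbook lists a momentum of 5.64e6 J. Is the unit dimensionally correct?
No

momentum has SI base units: kg * m / s
J does NOT reduce to kg * m / s; a valid unit for momentum would be e.g. kg·m/s.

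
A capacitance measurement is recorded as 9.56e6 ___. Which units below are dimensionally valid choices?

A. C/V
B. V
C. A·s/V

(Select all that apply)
A, C

capacitance has SI base units: A^2 * s^4 / (kg * m^2)

Checking each option against A^2 * s^4 / (kg * m^2):
  A. C/V: ✓ matches
  B. V: ✗ does not match
  C. A·s/V: ✓ matches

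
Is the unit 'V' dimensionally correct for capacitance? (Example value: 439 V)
No

capacitance has SI base units: A^2 * s^4 / (kg * m^2)
V does NOT reduce to A^2 * s^4 / (kg * m^2); a valid unit for capacitance would be e.g. F.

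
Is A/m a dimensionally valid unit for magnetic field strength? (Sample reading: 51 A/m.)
Yes

magnetic field strength has SI base units: A / m
A/m reduces to the same SI base units, so it is a valid unit for magnetic field strength.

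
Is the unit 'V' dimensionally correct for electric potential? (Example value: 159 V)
Yes

electric potential has SI base units: kg * m^2 / (A * s^3)
V reduces to the same SI base units, so it is a valid unit for electric potential.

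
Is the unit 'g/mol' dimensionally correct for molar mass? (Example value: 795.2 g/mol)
Yes

molar mass has SI base units: kg / mol
g/mol reduces to the same SI base units, so it is a valid unit for molar mass.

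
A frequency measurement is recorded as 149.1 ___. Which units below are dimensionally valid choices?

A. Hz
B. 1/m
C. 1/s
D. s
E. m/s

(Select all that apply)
A, C

frequency has SI base units: 1 / s

Checking each option against 1 / s:
  A. Hz: ✓ matches
  B. 1/m: ✗ does not match
  C. 1/s: ✓ matches
  D. s: ✗ does not match
  E. m/s: ✗ does not match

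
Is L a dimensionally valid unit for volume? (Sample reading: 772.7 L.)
Yes

volume has SI base units: m^3
L reduces to the same SI base units, so it is a valid unit for volume.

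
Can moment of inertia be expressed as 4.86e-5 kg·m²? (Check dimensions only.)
Yes

moment of inertia has SI base units: kg * m^2
kg·m² reduces to the same SI base units, so it is a valid unit for moment of inertia.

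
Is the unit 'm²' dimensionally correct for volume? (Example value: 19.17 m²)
No

volume has SI base units: m^3
m² does NOT reduce to m^3; a valid unit for volume would be e.g. m³.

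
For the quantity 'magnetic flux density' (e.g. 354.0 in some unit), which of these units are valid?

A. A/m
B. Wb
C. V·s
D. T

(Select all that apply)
D

magnetic flux density has SI base units: kg / (A * s^2)

Checking each option against kg / (A * s^2):
  A. A/m: ✗ does not match
  B. Wb: ✗ does not match
  C. V·s: ✗ does not match
  D. T: ✓ matches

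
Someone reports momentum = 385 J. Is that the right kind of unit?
No

momentum has SI base units: kg * m / s
J does NOT reduce to kg * m / s; a valid unit for momentum would be e.g. kg·m/s.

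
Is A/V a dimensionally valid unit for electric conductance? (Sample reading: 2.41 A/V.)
Yes

electric conductance has SI base units: A^2 * s^3 / (kg * m^2)
A/V reduces to the same SI base units, so it is a valid unit for electric conductance.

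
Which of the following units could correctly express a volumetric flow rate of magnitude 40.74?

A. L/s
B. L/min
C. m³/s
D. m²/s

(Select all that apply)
A, B, C

volumetric flow rate has SI base units: m^3 / s

Checking each option against m^3 / s:
  A. L/s: ✓ matches
  B. L/min: ✓ matches
  C. m³/s: ✓ matches
  D. m²/s: ✗ does not match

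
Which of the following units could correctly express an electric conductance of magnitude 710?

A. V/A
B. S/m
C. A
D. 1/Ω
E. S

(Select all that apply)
D, E

electric conductance has SI base units: A^2 * s^3 / (kg * m^2)

Checking each option against A^2 * s^3 / (kg * m^2):
  A. V/A: ✗ does not match
  B. S/m: ✗ does not match
  C. A: ✗ does not match
  D. 1/Ω: ✓ matches
  E. S: ✓ matches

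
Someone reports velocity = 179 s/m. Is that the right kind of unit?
No

velocity has SI base units: m / s
s/m does NOT reduce to m / s; a valid unit for velocity would be e.g. m/s.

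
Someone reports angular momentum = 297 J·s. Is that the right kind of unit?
Yes

angular momentum has SI base units: kg * m^2 / s
J·s reduces to the same SI base units, so it is a valid unit for angular momentum.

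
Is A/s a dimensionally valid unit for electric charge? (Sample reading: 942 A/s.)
No

electric charge has SI base units: A * s
A/s does NOT reduce to A * s; a valid unit for electric charge would be e.g. C.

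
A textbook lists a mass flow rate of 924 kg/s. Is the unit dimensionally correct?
Yes

mass flow rate has SI base units: kg / s
kg/s reduces to the same SI base units, so it is a valid unit for mass flow rate.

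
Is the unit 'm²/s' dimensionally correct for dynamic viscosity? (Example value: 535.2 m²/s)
No

dynamic viscosity has SI base units: kg / (m * s)
m²/s does NOT reduce to kg / (m * s); a valid unit for dynamic viscosity would be e.g. Pa·s.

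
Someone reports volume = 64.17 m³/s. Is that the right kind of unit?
No

volume has SI base units: m^3
m³/s does NOT reduce to m^3; a valid unit for volume would be e.g. m³.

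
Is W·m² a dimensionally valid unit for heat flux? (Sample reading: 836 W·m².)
No

heat flux has SI base units: kg / s^3
W·m² does NOT reduce to kg / s^3; a valid unit for heat flux would be e.g. W/m².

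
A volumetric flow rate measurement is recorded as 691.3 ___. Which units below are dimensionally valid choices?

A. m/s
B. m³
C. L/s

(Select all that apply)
C

volumetric flow rate has SI base units: m^3 / s

Checking each option against m^3 / s:
  A. m/s: ✗ does not match
  B. m³: ✗ does not match
  C. L/s: ✓ matches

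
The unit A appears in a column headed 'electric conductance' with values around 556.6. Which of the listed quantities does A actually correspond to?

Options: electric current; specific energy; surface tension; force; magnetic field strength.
electric current

electric conductance should have units dimensionally equivalent to A^2 * s^3 / (kg * m^2) (e.g. S).
The given unit 'A' reduces to A. Of the listed options, that is the dimensionality of electric current.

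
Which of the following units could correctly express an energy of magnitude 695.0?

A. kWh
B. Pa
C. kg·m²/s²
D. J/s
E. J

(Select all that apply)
A, C, E

energy has SI base units: kg * m^2 / s^2

Checking each option against kg * m^2 / s^2:
  A. kWh: ✓ matches
  B. Pa: ✗ does not match
  C. kg·m²/s²: ✓ matches
  D. J/s: ✗ does not match
  E. J: ✓ matches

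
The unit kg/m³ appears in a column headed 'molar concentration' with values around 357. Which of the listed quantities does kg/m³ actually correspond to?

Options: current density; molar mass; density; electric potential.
density

molar concentration should have units dimensionally equivalent to mol / m^3 (e.g. mol/m³).
The given unit 'kg/m³' reduces to kg / m^3. Of the listed options, that is the dimensionality of density.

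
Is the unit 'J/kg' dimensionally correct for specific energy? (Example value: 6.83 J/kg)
Yes

specific energy has SI base units: m^2 / s^2
J/kg reduces to the same SI base units, so it is a valid unit for specific energy.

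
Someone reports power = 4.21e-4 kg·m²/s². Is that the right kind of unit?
No

power has SI base units: kg * m^2 / s^3
kg·m²/s² does NOT reduce to kg * m^2 / s^3; a valid unit for power would be e.g. W.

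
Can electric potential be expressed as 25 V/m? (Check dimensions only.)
No

electric potential has SI base units: kg * m^2 / (A * s^3)
V/m does NOT reduce to kg * m^2 / (A * s^3); a valid unit for electric potential would be e.g. V.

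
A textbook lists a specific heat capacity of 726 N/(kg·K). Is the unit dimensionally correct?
No

specific heat capacity has SI base units: m^2 / (s^2 * K)
N/(kg·K) does NOT reduce to m^2 / (s^2 * K); a valid unit for specific heat capacity would be e.g. J/(kg·K).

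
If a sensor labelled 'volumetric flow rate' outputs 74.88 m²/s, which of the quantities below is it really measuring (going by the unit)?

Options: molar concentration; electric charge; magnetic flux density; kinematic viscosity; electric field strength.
kinematic viscosity

volumetric flow rate should have units dimensionally equivalent to m^3 / s (e.g. m³/s).
The given unit 'm²/s' reduces to m^2 / s. Of the listed options, that is the dimensionality of kinematic viscosity.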